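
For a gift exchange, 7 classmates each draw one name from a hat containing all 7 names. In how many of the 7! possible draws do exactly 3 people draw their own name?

Pick the 3 fixed positions: C(7,3) = 35 ways.
The remaining 4 must be deranged: !4 = 9.
Total: 35 × 9 = 315.

315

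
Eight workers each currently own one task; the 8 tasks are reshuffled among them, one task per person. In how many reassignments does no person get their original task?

!8 is the nearest integer to 8!/e.
8! = 40320, and 40320/e ≈ 14832.90, so !8 = 14833.

14833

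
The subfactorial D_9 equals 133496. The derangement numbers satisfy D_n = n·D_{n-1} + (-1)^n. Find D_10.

1334961

D_10 = 10·133496 + 1 = 1334961.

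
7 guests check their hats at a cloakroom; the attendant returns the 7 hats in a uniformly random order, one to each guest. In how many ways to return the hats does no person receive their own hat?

1854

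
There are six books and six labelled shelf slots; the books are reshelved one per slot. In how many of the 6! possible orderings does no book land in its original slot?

By inclusion-exclusion, !6 = Σ (-1)^k · 6!/k! for k=0..6
= 6! - 6!/1! + 6!/2! - 6!/3! + 6!/4! - 6!/5! + 6!/6!
= 720 - 720 + 360 - 120 + 30 - 6 + 1
= 265

265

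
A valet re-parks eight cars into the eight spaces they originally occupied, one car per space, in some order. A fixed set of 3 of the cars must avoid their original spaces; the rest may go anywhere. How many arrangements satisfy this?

27240

Inclusion-exclusion on the 3 forbidden self-matches:
Σ_{j=0}^{3} (-1)^j C(3,j)(8-j)!
= C(3,0)·8! - C(3,1)·7! + C(3,2)·6! - C(3,3)·5!
= 40320 - 15120 + 2160 - 120
= 27240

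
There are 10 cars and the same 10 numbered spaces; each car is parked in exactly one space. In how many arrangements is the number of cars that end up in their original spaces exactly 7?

Pick the 7 fixed positions: C(10,7) = 120 ways.
The other 3 form a derangement: !3 = 2.
Total: 120 × 2 = 240.

240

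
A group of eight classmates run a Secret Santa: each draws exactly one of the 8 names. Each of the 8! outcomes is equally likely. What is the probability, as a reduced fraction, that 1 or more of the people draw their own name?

3641/5760

Favorable outcomes: Σ_{i≥1} C(8,i)·!(8-i) = 8·1854 + 28·265 + 56·44 + 70·9 + 56·2 + 28·1 + 8·0 + 1·1 = 25487.
Total outcomes: 8! = 40320.
Probability = 25487/40320 = 3641/5760.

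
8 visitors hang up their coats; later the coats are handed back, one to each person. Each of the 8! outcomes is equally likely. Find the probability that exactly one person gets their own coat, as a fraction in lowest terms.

Favorable outcomes: C(8,1)·!7 = 8·1854 = 14832.
Total outcomes: 8! = 40320.
Probability = 14832/40320 = 103/280.

103/280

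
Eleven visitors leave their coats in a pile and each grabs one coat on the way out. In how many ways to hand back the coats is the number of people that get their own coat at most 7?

Sum C(11,i)·!(11-i) for i = 0..7:
  i=0: C(11,0)·!11 = 1·14684570 = 14684570
  i=1: C(11,1)·!10 = 11·1334961 = 14684571
  i=2: C(11,2)·!9 = 55·133496 = 7342280
  i=3: C(11,3)·!8 = 165·14833 = 2447445
  i=4: C(11,4)·!7 = 330·1854 = 611820
  i=5: C(11,5)·!6 = 462·265 = 122430
  i=6: C(11,6)·!5 = 462·44 = 20328
  i=7: C(11,7)·!4 = 330·9 = 2970
Total = 39916414.

39916414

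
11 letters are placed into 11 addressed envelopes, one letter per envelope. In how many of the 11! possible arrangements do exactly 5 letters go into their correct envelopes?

122430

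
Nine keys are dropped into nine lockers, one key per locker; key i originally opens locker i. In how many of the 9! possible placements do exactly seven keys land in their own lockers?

Pick the 7 fixed positions: C(9,7) = 36 ways.
The remaining 2 must be deranged: !2 = 1.
Total: 36 × 1 = 36.

36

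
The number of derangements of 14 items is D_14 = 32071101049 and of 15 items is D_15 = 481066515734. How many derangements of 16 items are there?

7697064251745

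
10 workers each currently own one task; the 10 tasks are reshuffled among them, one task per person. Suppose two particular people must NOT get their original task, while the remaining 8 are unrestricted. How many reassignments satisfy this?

Inclusion-exclusion on the 2 forbidden self-matches:
Σ_{j=0}^{2} (-1)^j C(2,j)(10-j)!
= C(2,0)·10! - C(2,1)·9! + C(2,2)·8!
= 3628800 - 725760 + 40320
= 2943360

2943360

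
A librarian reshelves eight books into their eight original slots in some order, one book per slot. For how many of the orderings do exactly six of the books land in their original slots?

Choose which 6 of the 8 are fixed: C(8,6) = 28.
The other 2 form a derangement: !2 = 1.
Total: 28 × 1 = 28.

28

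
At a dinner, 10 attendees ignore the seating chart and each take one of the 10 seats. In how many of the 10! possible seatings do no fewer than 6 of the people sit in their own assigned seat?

Sum C(10,i)·!(10-i) for i = 6..10:
  i=6: C(10,6)·!4 = 210·9 = 1890
  i=7: C(10,7)·!3 = 120·2 = 240
  i=8: C(10,8)·!2 = 45·1 = 45
  i=9: C(10,9)·!1 = 10·0 = 0
  i=10: C(10,10)·!0 = 1·1 = 1
Total = 2176.

2176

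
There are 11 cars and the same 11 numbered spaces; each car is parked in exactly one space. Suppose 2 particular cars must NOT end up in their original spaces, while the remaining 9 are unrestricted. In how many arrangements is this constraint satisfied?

Inclusion-exclusion on the 2 forbidden self-matches:
Σ_{j=0}^{2} (-1)^j C(2,j)(11-j)!
= C(2,0)·11! - C(2,1)·10! + C(2,2)·9!
= 39916800 - 7257600 + 362880
= 33022080

33022080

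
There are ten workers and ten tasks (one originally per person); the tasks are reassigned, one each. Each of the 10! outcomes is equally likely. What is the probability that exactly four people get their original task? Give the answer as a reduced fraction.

53/3456

Favorable outcomes: C(10,4)·!6 = 210·265 = 55650.
Total outcomes: 10! = 3628800.
Probability = 55650/3628800 = 53/3456.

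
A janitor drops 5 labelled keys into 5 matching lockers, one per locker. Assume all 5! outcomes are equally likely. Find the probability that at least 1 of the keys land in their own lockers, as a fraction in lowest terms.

Favorable outcomes: Σ_{i≥1} C(5,i)·!(5-i) = 5·9 + 10·2 + 10·1 + 5·0 + 1·1 = 76.
Total outcomes: 5! = 120.
Probability = 76/120 = 19/30.

19/30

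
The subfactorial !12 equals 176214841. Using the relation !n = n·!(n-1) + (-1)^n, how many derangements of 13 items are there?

2290792932

!13 = 13·176214841 - 1 = 2290792932.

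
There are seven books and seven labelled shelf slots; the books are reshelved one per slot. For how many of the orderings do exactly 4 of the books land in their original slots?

Choose which 4 of the 7 are fixed: C(7,4) = 35.
The remaining 3 must be deranged: !3 = 2.
Total: 35 × 2 = 70.

70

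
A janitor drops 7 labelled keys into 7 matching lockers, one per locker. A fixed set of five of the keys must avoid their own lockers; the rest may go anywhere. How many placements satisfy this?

2428

Inclusion-exclusion on the 5 forbidden self-matches:
Σ_{j=0}^{5} (-1)^j C(5,j)(7-j)!
= C(5,0)·7! - C(5,1)·6! + C(5,2)·5! - C(5,3)·4! + C(5,4)·3! - C(5,5)·2!
= 5040 - 3600 + 1200 - 240 + 30 - 2
= 2428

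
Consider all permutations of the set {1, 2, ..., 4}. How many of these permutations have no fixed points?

9

!4 is the nearest integer to 4!/e.
4! = 24, and 24/e ≈ 8.83, so !4 = 9.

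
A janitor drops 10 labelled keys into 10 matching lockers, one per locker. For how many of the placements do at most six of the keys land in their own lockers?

3628514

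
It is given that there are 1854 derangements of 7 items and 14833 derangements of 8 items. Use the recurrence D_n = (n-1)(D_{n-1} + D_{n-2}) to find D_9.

D_9 = (9-1)·(D_8 + D_7) = 8·(14833 + 1854) = 8·16687 = 133496.

133496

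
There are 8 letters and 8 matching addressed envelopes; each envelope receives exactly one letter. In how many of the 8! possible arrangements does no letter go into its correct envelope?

Use !n = n·!(n-1) + (-1)^n.
!8 = 8·1854 + 1 = 14833

14833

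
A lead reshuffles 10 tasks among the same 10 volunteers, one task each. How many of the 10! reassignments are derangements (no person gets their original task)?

1334961

By inclusion-exclusion, !10 = Σ (-1)^k · 10!/k! for k=0..10
= 10! - 10!/1! + 10!/2! - 10!/3! + 10!/4! - 10!/5! + 10!/6! - 10!/7! + 10!/8! - 10!/9! + 10!/10!
= 3628800 - 3628800 + 1814400 - 604800 + 151200 - 30240 + 5040 - 720 + 90 - 10 + 1
= 1334961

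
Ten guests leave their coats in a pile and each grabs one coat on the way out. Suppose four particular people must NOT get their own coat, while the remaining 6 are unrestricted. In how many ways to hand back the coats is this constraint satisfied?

Let A_j be the event that the j-th constrained one is fixed. By inclusion-exclusion over the 4 events:
Σ_{j=0}^{4} (-1)^j C(4,j)(10-j)!
= C(4,0)·10! - C(4,1)·9! + C(4,2)·8! - C(4,3)·7! + C(4,4)·6!
= 3628800 - 1451520 + 241920 - 20160 + 720
= 2399760

2399760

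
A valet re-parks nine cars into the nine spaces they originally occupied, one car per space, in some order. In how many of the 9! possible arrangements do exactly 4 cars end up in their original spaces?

5544

Choose which 4 of the 9 are fixed: C(9,4) = 126.
The remaining 5 must be deranged: !5 = 44.
Total: 126 × 44 = 5544.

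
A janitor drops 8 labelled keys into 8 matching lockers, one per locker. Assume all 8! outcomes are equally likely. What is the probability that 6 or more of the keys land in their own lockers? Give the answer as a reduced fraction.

29/40320

Favorable outcomes: Σ_{i≥6} C(8,i)·!(8-i) = 28·1 + 8·0 + 1·1 = 29.
Total outcomes: 8! = 40320.
Probability = 29/40320 = 29/40320.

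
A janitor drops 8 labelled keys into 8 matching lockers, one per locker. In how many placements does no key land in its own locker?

The subfactorial !8 = [8!/e] (nearest integer).
8! = 40320, and 40320/e ≈ 14832.90, so !8 = 14833.

14833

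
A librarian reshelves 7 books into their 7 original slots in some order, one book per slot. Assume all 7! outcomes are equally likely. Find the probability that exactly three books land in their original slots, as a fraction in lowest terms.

1/16

Favorable outcomes: C(7,3)·!4 = 35·9 = 315.
Total outcomes: 7! = 5040.
Probability = 315/5040 = 1/16.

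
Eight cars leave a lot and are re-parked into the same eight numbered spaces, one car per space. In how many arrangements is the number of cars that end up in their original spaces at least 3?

# with exactly i fixed is C(8,i)·!(8-i); sum over i=3..8:
  i=3: C(8,3)·!5 = 56·44 = 2464
  i=4: C(8,4)·!4 = 70·9 = 630
  i=5: C(8,5)·!3 = 56·2 = 112
  i=6: C(8,6)·!2 = 28·1 = 28
  i=7: C(8,7)·!1 = 8·0 = 0
  i=8: C(8,8)·!0 = 1·1 = 1
Total = 3235.

3235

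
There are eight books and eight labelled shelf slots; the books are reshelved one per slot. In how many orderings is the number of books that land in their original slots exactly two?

Choose which 2 of the 8 are fixed: C(8,2) = 28.
The other 6 form a derangement: !6 = 265.
Total: 28 × 265 = 7420.

7420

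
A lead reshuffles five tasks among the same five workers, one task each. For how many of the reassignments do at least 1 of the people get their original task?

76

Sum C(5,i)·!(5-i) for i = 1..5:
  i=1: C(5,1)·!4 = 5·9 = 45
  i=2: C(5,2)·!3 = 10·2 = 20
  i=3: C(5,3)·!2 = 10·1 = 10
  i=4: C(5,4)·!1 = 5·0 = 0
  i=5: C(5,5)·!0 = 1·1 = 1
Total = 76.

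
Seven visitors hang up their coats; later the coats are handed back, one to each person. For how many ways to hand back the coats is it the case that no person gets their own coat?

1854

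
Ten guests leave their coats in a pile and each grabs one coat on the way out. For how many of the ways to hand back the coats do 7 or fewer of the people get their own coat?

3628754

# with exactly i fixed is C(10,i)·!(10-i); sum over i=0..7:
  i=0: C(10,0)·!10 = 1·1334961 = 1334961
  i=1: C(10,1)·!9 = 10·133496 = 1334960
  i=2: C(10,2)·!8 = 45·14833 = 667485
  i=3: C(10,3)·!7 = 120·1854 = 222480
  i=4: C(10,4)·!6 = 210·265 = 55650
  i=5: C(10,5)·!5 = 252·44 = 11088
  i=6: C(10,6)·!4 = 210·9 = 1890
  i=7: C(10,7)·!3 = 120·2 = 240
Total = 3628754.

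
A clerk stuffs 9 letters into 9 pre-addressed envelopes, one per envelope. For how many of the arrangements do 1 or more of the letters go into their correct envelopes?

229384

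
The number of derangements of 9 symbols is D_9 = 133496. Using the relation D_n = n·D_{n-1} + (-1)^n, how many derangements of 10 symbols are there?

D_10 = 10·133496 + 1 = 1334961.

1334961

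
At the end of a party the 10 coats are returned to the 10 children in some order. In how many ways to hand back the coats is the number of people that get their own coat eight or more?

46

# with exactly i fixed is C(10,i)·!(10-i); sum over i=8..10:
  i=8: C(10,8)·!2 = 45·1 = 45
  i=9: C(10,9)·!1 = 10·0 = 0
  i=10: C(10,10)·!0 = 1·1 = 1
Total = 46.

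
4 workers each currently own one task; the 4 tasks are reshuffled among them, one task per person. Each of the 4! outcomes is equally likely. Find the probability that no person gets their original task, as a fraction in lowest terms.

Favorable outcomes: !4 = 9.
Total outcomes: 4! = 24.
Probability = 9/24 = 3/8.

3/8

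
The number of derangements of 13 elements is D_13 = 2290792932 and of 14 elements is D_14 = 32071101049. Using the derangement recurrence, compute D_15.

481066515734

D_15 = (15-1)·(D_14 + D_13) = 14·(32071101049 + 2290792932) = 14·34361893981 = 481066515734.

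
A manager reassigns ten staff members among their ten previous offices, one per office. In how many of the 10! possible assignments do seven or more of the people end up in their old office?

286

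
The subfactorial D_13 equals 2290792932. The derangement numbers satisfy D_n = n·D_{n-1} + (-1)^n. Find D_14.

D_14 = 14·2290792932 + 1 = 32071101049.

32071101049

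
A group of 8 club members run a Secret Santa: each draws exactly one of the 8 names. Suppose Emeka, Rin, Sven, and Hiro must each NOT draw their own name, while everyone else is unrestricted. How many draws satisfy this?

Let A_j be the event that the j-th constrained one is fixed. By inclusion-exclusion over the 4 events:
Σ_{j=0}^{4} (-1)^j C(4,j)(8-j)!
= C(4,0)·8! - C(4,1)·7! + C(4,2)·6! - C(4,3)·5! + C(4,4)·4!
= 40320 - 20160 + 4320 - 480 + 24
= 24024

24024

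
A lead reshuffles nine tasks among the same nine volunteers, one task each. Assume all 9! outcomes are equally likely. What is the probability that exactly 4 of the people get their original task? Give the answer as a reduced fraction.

11/720

Favorable outcomes: C(9,4)·!5 = 126·44 = 5544.
Total outcomes: 9! = 362880.
Probability = 5544/362880 = 11/720.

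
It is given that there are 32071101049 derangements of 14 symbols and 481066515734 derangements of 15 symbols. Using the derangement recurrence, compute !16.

7697064251745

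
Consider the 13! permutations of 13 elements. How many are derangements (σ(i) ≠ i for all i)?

2290792932

By inclusion-exclusion, !13 = Σ (-1)^k · 13!/k! for k=0..13
= 13! - 13!/1! + 13!/2! - 13!/3! + 13!/4! - 13!/5! + 13!/6! - 13!/7! + 13!/8! - 13!/9! + 13!/10! - 13!/11! + 13!/12! - 13!/13!
= 6227020800 - 6227020800 + 3113510400 - 1037836800 + 259459200 - 51891840 + 8648640 - 1235520 + 154440 - 17160 + 1716 - 156 + 13 - 1
= 2290792932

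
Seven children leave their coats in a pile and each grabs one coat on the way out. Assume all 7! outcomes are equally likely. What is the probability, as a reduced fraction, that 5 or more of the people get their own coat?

11/2520

Favorable outcomes: Σ_{i≥5} C(7,i)·!(7-i) = 21·1 + 7·0 + 1·1 = 22.
Total outcomes: 7! = 5040.
Probability = 22/5040 = 11/2520.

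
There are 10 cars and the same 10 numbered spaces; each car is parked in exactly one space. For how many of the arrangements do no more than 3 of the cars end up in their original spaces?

# with exactly i fixed is C(10,i)·!(10-i); sum over i=0..3:
  i=0: C(10,0)·!10 = 1·1334961 = 1334961
  i=1: C(10,1)·!9 = 10·133496 = 1334960
  i=2: C(10,2)·!8 = 45·14833 = 667485
  i=3: C(10,3)·!7 = 120·1854 = 222480
Total = 3559886.

3559886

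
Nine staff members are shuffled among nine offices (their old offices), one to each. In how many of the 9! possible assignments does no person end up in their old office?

133496

By inclusion-exclusion, !9 = Σ (-1)^k · 9!/k! for k=0..9
= 9! - 9!/1! + 9!/2! - 9!/3! + 9!/4! - 9!/5! + 9!/6! - 9!/7! + 9!/8! - 9!/9!
= 362880 - 362880 + 181440 - 60480 + 15120 - 3024 + 504 - 72 + 9 - 1
= 133496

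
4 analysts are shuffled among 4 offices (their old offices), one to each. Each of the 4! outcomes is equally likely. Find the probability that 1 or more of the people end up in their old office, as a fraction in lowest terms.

Favorable outcomes: Σ_{i≥1} C(4,i)·!(4-i) = 4·2 + 6·1 + 4·0 + 1·1 = 15.
Total outcomes: 4! = 24.
Probability = 15/24 = 5/8.

5/8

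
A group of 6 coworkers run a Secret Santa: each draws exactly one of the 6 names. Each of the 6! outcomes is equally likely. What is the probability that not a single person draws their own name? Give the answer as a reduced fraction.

53/144

Favorable outcomes: !6 = 265.
Total outcomes: 6! = 720.
Probability = 265/720 = 53/144.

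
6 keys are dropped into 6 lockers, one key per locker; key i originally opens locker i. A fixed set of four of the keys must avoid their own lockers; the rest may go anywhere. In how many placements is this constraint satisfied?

362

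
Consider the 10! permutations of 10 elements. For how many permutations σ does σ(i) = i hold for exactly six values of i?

1890

Choose which 6 of the 10 are fixed: C(10,6) = 210.
The remaining 4 must be deranged: !4 = 9.
Total: 210 × 9 = 1890.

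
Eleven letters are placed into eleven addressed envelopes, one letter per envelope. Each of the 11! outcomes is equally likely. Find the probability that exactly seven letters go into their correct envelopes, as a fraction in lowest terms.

Favorable outcomes: C(11,7)·!4 = 330·9 = 2970.
Total outcomes: 11! = 39916800.
Probability = 2970/39916800 = 1/13440.

1/13440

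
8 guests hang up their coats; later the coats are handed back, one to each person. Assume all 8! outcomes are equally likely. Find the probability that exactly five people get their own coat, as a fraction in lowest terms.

1/360

Favorable outcomes: C(8,5)·!3 = 56·2 = 112.
Total outcomes: 8! = 40320.
Probability = 112/40320 = 1/360.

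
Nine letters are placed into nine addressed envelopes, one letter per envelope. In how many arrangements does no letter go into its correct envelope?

The number of derangements of 9 is !9 = Σ_{k=0}^{9} (-1)^k·9!/k!
= 9! - 9!/1! + 9!/2! - 9!/3! + 9!/4! - 9!/5! + 9!/6! - 9!/7! + 9!/8! - 9!/9!
= 362880 - 362880 + 181440 - 60480 + 15120 - 3024 + 504 - 72 + 9 - 1
= 133496

133496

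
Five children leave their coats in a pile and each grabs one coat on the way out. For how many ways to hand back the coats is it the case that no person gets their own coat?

44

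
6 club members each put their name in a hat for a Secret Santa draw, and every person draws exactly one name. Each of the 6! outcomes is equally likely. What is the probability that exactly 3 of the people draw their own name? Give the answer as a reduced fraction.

1/18

Favorable outcomes: C(6,3)·!3 = 20·2 = 40.
Total outcomes: 6! = 720.
Probability = 40/720 = 1/18.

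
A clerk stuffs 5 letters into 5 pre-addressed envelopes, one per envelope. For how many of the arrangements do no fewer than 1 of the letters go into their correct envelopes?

76

Sum C(5,i)·!(5-i) for i = 1..5:
  i=1: C(5,1)·!4 = 5·9 = 45
  i=2: C(5,2)·!3 = 10·2 = 20
  i=3: C(5,3)·!2 = 10·1 = 10
  i=4: C(5,4)·!1 = 5·0 = 0
  i=5: C(5,5)·!0 = 1·1 = 1
Total = 76.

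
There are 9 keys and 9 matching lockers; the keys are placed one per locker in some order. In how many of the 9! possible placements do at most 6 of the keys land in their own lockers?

# with exactly i fixed is C(9,i)·!(9-i); sum over i=0..6:
  i=0: C(9,0)·!9 = 1·133496 = 133496
  i=1: C(9,1)·!8 = 9·14833 = 133497
  i=2: C(9,2)·!7 = 36·1854 = 66744
  i=3: C(9,3)·!6 = 84·265 = 22260
  i=4: C(9,4)·!5 = 126·44 = 5544
  i=5: C(9,5)·!4 = 126·9 = 1134
  i=6: C(9,6)·!3 = 84·2 = 168
Total = 362843.

362843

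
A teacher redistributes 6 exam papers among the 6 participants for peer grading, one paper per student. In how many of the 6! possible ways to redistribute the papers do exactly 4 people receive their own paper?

Pick the 4 fixed positions: C(6,4) = 15 ways.
The remaining 2 must be deranged: !2 = 1.
Total: 15 × 1 = 15.

15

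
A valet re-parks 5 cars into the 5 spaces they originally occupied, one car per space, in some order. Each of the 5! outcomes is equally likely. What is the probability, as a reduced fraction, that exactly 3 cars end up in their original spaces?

Favorable outcomes: C(5,3)·!2 = 10·1 = 10.
Total outcomes: 5! = 120.
Probability = 10/120 = 1/12.

1/12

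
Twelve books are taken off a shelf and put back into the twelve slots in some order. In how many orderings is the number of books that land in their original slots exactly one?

176214840

Pick the single fixed position: C(12,1) = 12 ways.
The remaining 11 must be deranged: !11 = 14684570.
Total: 12 × 14684570 = 176214840.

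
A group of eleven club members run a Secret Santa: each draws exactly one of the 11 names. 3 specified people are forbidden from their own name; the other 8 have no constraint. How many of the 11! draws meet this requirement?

30078720

Let A_j be the event that the j-th constrained one is fixed. By inclusion-exclusion over the 3 events:
Σ_{j=0}^{3} (-1)^j C(3,j)(11-j)!
= C(3,0)·11! - C(3,1)·10! + C(3,2)·9! - C(3,3)·8!
= 39916800 - 10886400 + 1088640 - 40320
= 30078720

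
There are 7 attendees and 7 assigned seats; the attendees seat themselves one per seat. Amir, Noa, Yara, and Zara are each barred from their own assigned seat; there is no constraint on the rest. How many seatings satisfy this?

Let A_j be the event that the j-th constrained one is fixed. By inclusion-exclusion over the 4 events:
Σ_{j=0}^{4} (-1)^j C(4,j)(7-j)!
= C(4,0)·7! - C(4,1)·6! + C(4,2)·5! - C(4,3)·4! + C(4,4)·3!
= 5040 - 2880 + 720 - 96 + 6
= 2790

2790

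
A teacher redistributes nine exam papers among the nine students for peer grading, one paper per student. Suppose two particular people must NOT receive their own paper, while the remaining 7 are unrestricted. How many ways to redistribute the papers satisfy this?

Let A_j be the event that the j-th constrained one is fixed. By inclusion-exclusion over the 2 events:
Σ_{j=0}^{2} (-1)^j C(2,j)(9-j)!
= C(2,0)·9! - C(2,1)·8! + C(2,2)·7!
= 362880 - 80640 + 5040
= 287280

287280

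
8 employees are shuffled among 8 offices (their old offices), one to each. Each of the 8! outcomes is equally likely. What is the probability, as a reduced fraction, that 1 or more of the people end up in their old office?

3641/5760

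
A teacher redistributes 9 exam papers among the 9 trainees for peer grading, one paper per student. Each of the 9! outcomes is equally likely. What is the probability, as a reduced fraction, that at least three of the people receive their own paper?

29143/362880

Favorable outcomes: Σ_{i≥3} C(9,i)·!(9-i) = 84·265 + 126·44 + 126·9 + 84·2 + 36·1 + 9·0 + 1·1 = 29143.
Total outcomes: 9! = 362880.
Probability = 29143/362880 = 29143/362880.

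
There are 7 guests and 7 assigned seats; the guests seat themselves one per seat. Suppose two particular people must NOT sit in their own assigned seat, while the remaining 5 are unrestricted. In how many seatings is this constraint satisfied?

3720

Inclusion-exclusion on the 2 forbidden self-matches:
Σ_{j=0}^{2} (-1)^j C(2,j)(7-j)!
= C(2,0)·7! - C(2,1)·6! + C(2,2)·5!
= 5040 - 1440 + 120
= 3720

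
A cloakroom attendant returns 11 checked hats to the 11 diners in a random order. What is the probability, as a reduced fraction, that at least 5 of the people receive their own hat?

73057/19958400

Favorable outcomes: Σ_{i≥5} C(11,i)·!(11-i) = 462·265 + 462·44 + 330·9 + 165·2 + 55·1 + 11·0 + 1·1 = 146114.
Total outcomes: 11! = 39916800.
Probability = 146114/39916800 = 73057/19958400.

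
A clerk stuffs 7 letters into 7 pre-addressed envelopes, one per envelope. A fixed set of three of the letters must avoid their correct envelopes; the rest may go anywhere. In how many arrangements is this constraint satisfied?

3216

Let A_j be the event that the j-th constrained one is fixed. By inclusion-exclusion over the 3 events:
Σ_{j=0}^{3} (-1)^j C(3,j)(7-j)!
= C(3,0)·7! - C(3,1)·6! + C(3,2)·5! - C(3,3)·4!
= 5040 - 2160 + 360 - 24
= 3216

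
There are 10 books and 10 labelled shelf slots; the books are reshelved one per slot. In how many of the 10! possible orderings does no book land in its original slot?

By inclusion-exclusion, !10 = Σ (-1)^k · 10!/k! for k=0..10
= 10! - 10!/1! + 10!/2! - 10!/3! + 10!/4! - 10!/5! + 10!/6! - 10!/7! + 10!/8! - 10!/9! + 10!/10!
= 3628800 - 3628800 + 1814400 - 604800 + 151200 - 30240 + 5040 - 720 + 90 - 10 + 1
= 1334961

1334961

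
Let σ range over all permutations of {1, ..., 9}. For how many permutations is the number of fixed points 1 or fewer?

# with exactly i fixed is C(9,i)·!(9-i); sum over i=0..1:
  i=0: C(9,0)·!9 = 1·133496 = 133496
  i=1: C(9,1)·!8 = 9·14833 = 133497
Total = 266993.

266993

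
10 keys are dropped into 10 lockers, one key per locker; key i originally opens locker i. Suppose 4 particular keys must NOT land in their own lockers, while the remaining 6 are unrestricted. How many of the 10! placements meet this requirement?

2399760

Let A_j be the event that the j-th constrained one is fixed. By inclusion-exclusion over the 4 events:
Σ_{j=0}^{4} (-1)^j C(4,j)(10-j)!
= C(4,0)·10! - C(4,1)·9! + C(4,2)·8! - C(4,3)·7! + C(4,4)·6!
= 3628800 - 1451520 + 241920 - 20160 + 720
= 2399760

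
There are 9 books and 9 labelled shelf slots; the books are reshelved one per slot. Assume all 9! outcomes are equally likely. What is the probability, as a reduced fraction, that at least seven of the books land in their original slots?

37/362880

Favorable outcomes: Σ_{i≥7} C(9,i)·!(9-i) = 36·1 + 9·0 + 1·1 = 37.
Total outcomes: 9! = 362880.
Probability = 37/362880 = 37/362880.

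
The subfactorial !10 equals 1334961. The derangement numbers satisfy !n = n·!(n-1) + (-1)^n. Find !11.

!11 = 11·1334961 - 1 = 14684570.

14684570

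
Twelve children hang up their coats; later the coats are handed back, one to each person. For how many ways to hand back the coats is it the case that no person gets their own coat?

176214841

The number of derangements of 12 is !12 = Σ_{k=0}^{12} (-1)^k·12!/k!
= 12! - 12!/1! + 12!/2! - 12!/3! + 12!/4! - 12!/5! + 12!/6! - 12!/7! + 12!/8! - 12!/9! + 12!/10! - 12!/11! + 12!/12!
= 479001600 - 479001600 + 239500800 - 79833600 + 19958400 - 3991680 + 665280 - 95040 + 11880 - 1320 + 132 - 12 + 1
= 176214841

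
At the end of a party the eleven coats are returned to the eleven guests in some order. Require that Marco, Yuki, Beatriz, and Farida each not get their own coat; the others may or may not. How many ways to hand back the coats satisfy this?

Let A_j be the event that the j-th constrained one is fixed. By inclusion-exclusion over the 4 events:
Σ_{j=0}^{4} (-1)^j C(4,j)(11-j)!
= C(4,0)·11! - C(4,1)·10! + C(4,2)·9! - C(4,3)·8! + C(4,4)·7!
= 39916800 - 14515200 + 2177280 - 161280 + 5040
= 27422640

27422640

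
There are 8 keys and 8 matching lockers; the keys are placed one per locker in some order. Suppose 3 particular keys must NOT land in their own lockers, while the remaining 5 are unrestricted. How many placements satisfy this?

27240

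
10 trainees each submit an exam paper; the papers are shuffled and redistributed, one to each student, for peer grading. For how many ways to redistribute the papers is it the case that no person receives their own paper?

Recurrence: !10 = 9·(!9 + !8).
!10 = 9·(133496 + 14833) = 9·148329 = 1334961

1334961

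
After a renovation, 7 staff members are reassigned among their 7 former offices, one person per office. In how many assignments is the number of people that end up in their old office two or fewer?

4633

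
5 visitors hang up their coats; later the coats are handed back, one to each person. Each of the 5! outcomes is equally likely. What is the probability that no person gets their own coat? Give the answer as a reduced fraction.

11/30

Favorable outcomes: !5 = 44.
Total outcomes: 5! = 120.
Probability = 44/120 = 11/30.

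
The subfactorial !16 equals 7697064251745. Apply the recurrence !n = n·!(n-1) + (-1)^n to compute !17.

130850092279664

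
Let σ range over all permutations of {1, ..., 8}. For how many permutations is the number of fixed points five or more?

Sum C(8,i)·!(8-i) for i = 5..8:
  i=5: C(8,5)·!3 = 56·2 = 112
  i=6: C(8,6)·!2 = 28·1 = 28
  i=7: C(8,7)·!1 = 8·0 = 0
  i=8: C(8,8)·!0 = 1·1 = 1
Total = 141.

141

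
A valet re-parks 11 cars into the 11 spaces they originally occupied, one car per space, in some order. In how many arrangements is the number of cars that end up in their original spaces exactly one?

14684571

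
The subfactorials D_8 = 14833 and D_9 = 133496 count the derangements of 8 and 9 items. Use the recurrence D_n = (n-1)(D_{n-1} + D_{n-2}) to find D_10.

1334961

D_10 = (10-1)·(D_9 + D_8) = 9·(133496 + 14833) = 9·148329 = 1334961.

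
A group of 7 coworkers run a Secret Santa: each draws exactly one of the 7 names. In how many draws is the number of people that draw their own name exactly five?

Pick the 5 fixed positions: C(7,5) = 21 ways.
The remaining 2 must be deranged: !2 = 1.
Total: 21 × 1 = 21.

21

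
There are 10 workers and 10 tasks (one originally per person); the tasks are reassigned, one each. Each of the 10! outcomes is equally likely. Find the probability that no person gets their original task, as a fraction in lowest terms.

Favorable outcomes: !10 = 1334961.
Total outcomes: 10! = 3628800.
Probability = 1334961/3628800 = 16481/44800.

16481/44800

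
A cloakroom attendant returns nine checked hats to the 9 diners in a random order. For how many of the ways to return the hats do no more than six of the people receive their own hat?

362843

Sum C(9,i)·!(9-i) for i = 0..6:
  i=0: C(9,0)·!9 = 1·133496 = 133496
  i=1: C(9,1)·!8 = 9·14833 = 133497
  i=2: C(9,2)·!7 = 36·1854 = 66744
  i=3: C(9,3)·!6 = 84·265 = 22260
  i=4: C(9,4)·!5 = 126·44 = 5544
  i=5: C(9,5)·!4 = 126·9 = 1134
  i=6: C(9,6)·!3 = 84·2 = 168
Total = 362843.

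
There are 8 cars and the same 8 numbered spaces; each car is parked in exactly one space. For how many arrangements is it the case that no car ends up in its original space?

14833

The subfactorial !8 = [8!/e] (nearest integer).
8! = 40320, and 40320/e ≈ 14832.90, so !8 = 14833.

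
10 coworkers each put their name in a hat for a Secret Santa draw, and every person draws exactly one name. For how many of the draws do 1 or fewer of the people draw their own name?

2669921

Sum C(10,i)·!(10-i) for i = 0..1:
  i=0: C(10,0)·!10 = 1·1334961 = 1334961
  i=1: C(10,1)·!9 = 10·133496 = 1334960
Total = 2669921.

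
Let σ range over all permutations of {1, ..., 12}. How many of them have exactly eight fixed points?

4455

Choose which 8 of the 12 are fixed: C(12,8) = 495.
The remaining 4 must be deranged: !4 = 9.
Total: 495 × 9 = 4455.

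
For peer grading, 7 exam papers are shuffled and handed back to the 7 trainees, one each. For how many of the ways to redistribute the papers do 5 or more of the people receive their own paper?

22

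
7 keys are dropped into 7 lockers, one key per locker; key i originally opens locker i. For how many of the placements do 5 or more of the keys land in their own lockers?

22

Sum C(7,i)·!(7-i) for i = 5..7:
  i=5: C(7,5)·!2 = 21·1 = 21
  i=6: C(7,6)·!1 = 7·0 = 0
  i=7: C(7,7)·!0 = 1·1 = 1
Total = 22.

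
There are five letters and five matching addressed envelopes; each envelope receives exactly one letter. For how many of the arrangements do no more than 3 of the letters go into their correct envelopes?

119

Sum C(5,i)·!(5-i) for i = 0..3:
  i=0: C(5,0)·!5 = 1·44 = 44
  i=1: C(5,1)·!4 = 5·9 = 45
  i=2: C(5,2)·!3 = 10·2 = 20
  i=3: C(5,3)·!2 = 10·1 = 10
Total = 119.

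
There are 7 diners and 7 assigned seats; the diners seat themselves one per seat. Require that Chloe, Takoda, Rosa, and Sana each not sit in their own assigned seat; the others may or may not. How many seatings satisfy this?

2790

Inclusion-exclusion on the 4 forbidden self-matches:
Σ_{j=0}^{4} (-1)^j C(4,j)(7-j)!
= C(4,0)·7! - C(4,1)·6! + C(4,2)·5! - C(4,3)·4! + C(4,4)·3!
= 5040 - 2880 + 720 - 96 + 6
= 2790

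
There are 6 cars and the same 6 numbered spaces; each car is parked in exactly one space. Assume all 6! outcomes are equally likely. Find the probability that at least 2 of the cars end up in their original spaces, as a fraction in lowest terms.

191/720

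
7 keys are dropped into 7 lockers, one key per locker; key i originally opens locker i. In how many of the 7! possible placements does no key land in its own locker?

!7 = 7! · Σ_{k=0}^{7} (-1)^k/k!
= 7! - 7!/1! + 7!/2! - 7!/3! + 7!/4! - 7!/5! + 7!/6! - 7!/7!
= 5040 - 5040 + 2520 - 840 + 210 - 42 + 7 - 1
= 1854

1854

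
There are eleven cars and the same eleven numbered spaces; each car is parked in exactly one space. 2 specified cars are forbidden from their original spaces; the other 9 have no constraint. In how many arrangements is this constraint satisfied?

33022080

Inclusion-exclusion on the 2 forbidden self-matches:
Σ_{j=0}^{2} (-1)^j C(2,j)(11-j)!
= C(2,0)·11! - C(2,1)·10! + C(2,2)·9!
= 39916800 - 7257600 + 362880
= 33022080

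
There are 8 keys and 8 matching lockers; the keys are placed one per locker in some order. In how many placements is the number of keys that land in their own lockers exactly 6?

Choose which 6 of the 8 are fixed: C(8,6) = 28.
The remaining 2 must be deranged: !2 = 1.
Total: 28 × 1 = 28.

28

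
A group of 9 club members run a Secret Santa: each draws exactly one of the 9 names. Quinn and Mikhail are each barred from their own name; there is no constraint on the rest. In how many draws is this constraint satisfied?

287280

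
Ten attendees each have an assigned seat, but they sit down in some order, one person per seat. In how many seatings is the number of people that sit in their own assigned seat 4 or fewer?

Sum C(10,i)·!(10-i) for i = 0..4:
  i=0: C(10,0)·!10 = 1·1334961 = 1334961
  i=1: C(10,1)·!9 = 10·133496 = 1334960
  i=2: C(10,2)·!8 = 45·14833 = 667485
  i=3: C(10,3)·!7 = 120·1854 = 222480
  i=4: C(10,4)·!6 = 210·265 = 55650
Total = 3615536.

3615536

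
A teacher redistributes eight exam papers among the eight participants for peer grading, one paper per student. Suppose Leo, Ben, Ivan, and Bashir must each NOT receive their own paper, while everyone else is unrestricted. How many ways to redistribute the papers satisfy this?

24024

Let A_j be the event that the j-th constrained one is fixed. By inclusion-exclusion over the 4 events:
Σ_{j=0}^{4} (-1)^j C(4,j)(8-j)!
= C(4,0)·8! - C(4,1)·7! + C(4,2)·6! - C(4,3)·5! + C(4,4)·4!
= 40320 - 20160 + 4320 - 480 + 24
= 24024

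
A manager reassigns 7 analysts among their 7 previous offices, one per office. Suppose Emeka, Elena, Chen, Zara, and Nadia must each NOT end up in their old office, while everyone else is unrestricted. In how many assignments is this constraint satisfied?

2428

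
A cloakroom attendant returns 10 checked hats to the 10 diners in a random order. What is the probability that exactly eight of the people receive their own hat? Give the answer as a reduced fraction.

Favorable outcomes: C(10,8)·!2 = 45·1 = 45.
Total outcomes: 10! = 3628800.
Probability = 45/3628800 = 1/80640.

1/80640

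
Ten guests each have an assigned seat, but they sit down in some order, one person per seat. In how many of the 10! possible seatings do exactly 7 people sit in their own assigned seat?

240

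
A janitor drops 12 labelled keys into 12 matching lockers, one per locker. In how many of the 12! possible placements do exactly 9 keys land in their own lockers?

440

Pick the 9 fixed positions: C(12,9) = 220 ways.
The remaining 3 must be deranged: !3 = 2.
Total: 220 × 2 = 440.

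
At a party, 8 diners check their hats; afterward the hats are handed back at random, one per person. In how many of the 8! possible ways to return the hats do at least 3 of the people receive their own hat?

# with exactly i fixed is C(8,i)·!(8-i); sum over i=3..8:
  i=3: C(8,3)·!5 = 56·44 = 2464
  i=4: C(8,4)·!4 = 70·9 = 630
  i=5: C(8,5)·!3 = 56·2 = 112
  i=6: C(8,6)·!2 = 28·1 = 28
  i=7: C(8,7)·!1 = 8·0 = 0
  i=8: C(8,8)·!0 = 1·1 = 1
Total = 3235.

3235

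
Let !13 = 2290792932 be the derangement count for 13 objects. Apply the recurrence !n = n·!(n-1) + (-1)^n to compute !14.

!14 = 14·2290792932 + 1 = 32071101049.

32071101049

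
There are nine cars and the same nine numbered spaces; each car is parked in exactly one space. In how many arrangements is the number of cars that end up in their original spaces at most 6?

362843

Sum C(9,i)·!(9-i) for i = 0..6:
  i=0: C(9,0)·!9 = 1·133496 = 133496
  i=1: C(9,1)·!8 = 9·14833 = 133497
  i=2: C(9,2)·!7 = 36·1854 = 66744
  i=3: C(9,3)·!6 = 84·265 = 22260
  i=4: C(9,4)·!5 = 126·44 = 5544
  i=5: C(9,5)·!4 = 126·9 = 1134
  i=6: C(9,6)·!3 = 84·2 = 168
Total = 362843.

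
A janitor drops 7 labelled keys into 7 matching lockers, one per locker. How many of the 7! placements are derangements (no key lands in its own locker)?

1854

Use !n = n·!(n-1) + (-1)^n.
!7 = 7·265 - 1 = 1854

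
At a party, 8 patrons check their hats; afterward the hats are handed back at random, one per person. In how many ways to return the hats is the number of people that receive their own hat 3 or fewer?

39549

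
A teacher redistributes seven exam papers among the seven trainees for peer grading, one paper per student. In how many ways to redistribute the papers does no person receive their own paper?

The number of derangements of 7 is !7 = Σ_{k=0}^{7} (-1)^k·7!/k!
= 7! - 7!/1! + 7!/2! - 7!/3! + 7!/4! - 7!/5! + 7!/6! - 7!/7!
= 5040 - 5040 + 2520 - 840 + 210 - 42 + 7 - 1
= 1854

1854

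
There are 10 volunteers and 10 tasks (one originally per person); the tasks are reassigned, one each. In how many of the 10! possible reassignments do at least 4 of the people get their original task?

68914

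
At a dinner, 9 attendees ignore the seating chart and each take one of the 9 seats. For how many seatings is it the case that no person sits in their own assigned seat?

133496

Recurrence: !9 = 8·(!8 + !7).
!9 = 8·(14833 + 1854) = 8·16687 = 133496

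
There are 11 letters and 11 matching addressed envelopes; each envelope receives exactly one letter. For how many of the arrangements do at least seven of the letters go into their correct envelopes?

3356

# with exactly i fixed is C(11,i)·!(11-i); sum over i=7..11:
  i=7: C(11,7)·!4 = 330·9 = 2970
  i=8: C(11,8)·!3 = 165·2 = 330
  i=9: C(11,9)·!2 = 55·1 = 55
  i=10: C(11,10)·!1 = 11·0 = 0
  i=11: C(11,11)·!0 = 1·1 = 1
Total = 3356.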